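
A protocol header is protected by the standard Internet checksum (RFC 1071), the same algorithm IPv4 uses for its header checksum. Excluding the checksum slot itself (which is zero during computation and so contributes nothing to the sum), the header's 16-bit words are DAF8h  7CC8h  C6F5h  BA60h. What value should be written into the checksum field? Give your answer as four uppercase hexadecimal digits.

One's-complement addition (fold any carry out of bit 15 back into bit 0):
  0xDAF8 + 0x7CC8 = 0x157C0 → wrap carry → 0x57C1
  0x57C1 + 0xC6F5 = 0x11EB6 → wrap carry → 0x1EB7
  0x1EB7 + 0xBA60 = 0x0D917
One's-complement sum = 0xD917.
Checksum = ~0xD917 & 0xFFFF = 0x26E8.

26E8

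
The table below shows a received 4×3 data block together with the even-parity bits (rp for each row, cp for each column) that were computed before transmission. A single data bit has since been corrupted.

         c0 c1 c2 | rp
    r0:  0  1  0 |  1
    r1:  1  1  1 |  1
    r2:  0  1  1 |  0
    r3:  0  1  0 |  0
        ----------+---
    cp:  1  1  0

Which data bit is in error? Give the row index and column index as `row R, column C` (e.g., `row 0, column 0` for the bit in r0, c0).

row 3, column 1

Recompute each row's even parity and compare to rp:
  r0: data parity 1, sent rp 1 → ok
  r1: data parity 1, sent rp 1 → ok
  r2: data parity 0, sent rp 0 → ok
  r3: data parity 1, sent rp 0 → mismatch
Recompute each column's even parity and compare to cp:
  c0: data parity 1, sent cp 1 → ok
  c1: data parity 0, sent cp 1 → mismatch
  c2: data parity 0, sent cp 0 → ok
Exactly one row (r3) and one column (c1) fail → the flipped bit is at their intersection.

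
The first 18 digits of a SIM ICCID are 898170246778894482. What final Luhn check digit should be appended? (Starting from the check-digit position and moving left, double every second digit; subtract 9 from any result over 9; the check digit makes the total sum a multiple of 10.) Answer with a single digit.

Partial digits right→left: 2 8 4 4 9 8 8 7 7 6 4 2 0 7 1 8 9 8
Double every second digit counting from the check-digit position (so the 1st, 3rd, 5th, ... of the partial from the right).
  doubled (with −9 where >9): 4 8 9 7 5 8 0 2 9 → sum 52
  kept as-is: 8 4 8 7 6 2 7 8 8 → sum 58
Total = 52 + 58 = 110.
Check digit = (10 − (110 mod 10)) mod 10 = 0.

0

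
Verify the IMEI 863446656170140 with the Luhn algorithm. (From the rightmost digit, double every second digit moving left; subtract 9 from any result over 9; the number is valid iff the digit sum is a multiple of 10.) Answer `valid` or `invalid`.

valid

From the right, keep odd positions and double even positions (subtract 9 from any doubled value over 9):
  doubled (positions 2,4,...): 8 0 2 1 3 8 3 → sum 25
  kept (positions 1,3,...): 0 1 7 6 6 4 3 8 → sum 35
Total = 60.
60 mod 10 = 0, so the number is valid.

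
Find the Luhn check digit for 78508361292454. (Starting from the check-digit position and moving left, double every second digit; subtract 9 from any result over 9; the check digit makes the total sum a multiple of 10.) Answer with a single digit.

Partial digits right→left: 4 5 4 2 9 2 1 6 3 8 0 5 8 7
Double every second digit counting from the check-digit position (so the 1st, 3rd, 5th, ... of the partial from the right).
  doubled (with −9 where >9): 8 8 9 2 6 0 7 → sum 40
  kept as-is: 5 2 2 6 8 5 7 → sum 35
Total = 40 + 35 = 75.
Check digit = (10 − (75 mod 10)) mod 10 = 5.

5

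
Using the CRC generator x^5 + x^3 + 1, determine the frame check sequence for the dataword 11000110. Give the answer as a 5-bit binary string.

Append 5 zeros: 1100011000000. Divide by 101001 (XOR where the leading bit is 1):
  pos 0: 110001 XOR 101001 = 011000
  pos 1: 110001 XOR 101001 = 011000
  pos 2: 110000 XOR 101001 = 011001
  pos 3: 110010 XOR 101001 = 011011
  pos 4: 110110 XOR 101001 = 011111
  pos 5: 111110 XOR 101001 = 010111
  pos 6: 101110 XOR 101001 = 000111
Remainder (last 5 bits) = 01110. This is the CRC / FCS.

01110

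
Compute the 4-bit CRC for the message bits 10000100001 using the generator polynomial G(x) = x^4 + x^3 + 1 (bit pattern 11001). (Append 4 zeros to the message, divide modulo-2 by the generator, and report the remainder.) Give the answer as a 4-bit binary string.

0000

Append 4 zeros: 100001000010000. Divide by 11001 (XOR where the leading bit is 1):
  pos 0: 10000 XOR 11001 = 01001
  pos 1: 10011 XOR 11001 = 01010
  pos 2: 10100 XOR 11001 = 01101
  pos 3: 11010 XOR 11001 = 00011
  pos 6: 11001 XOR 11001 = 00000
Remainder (last 4 bits) = 0000. This is the CRC / FCS.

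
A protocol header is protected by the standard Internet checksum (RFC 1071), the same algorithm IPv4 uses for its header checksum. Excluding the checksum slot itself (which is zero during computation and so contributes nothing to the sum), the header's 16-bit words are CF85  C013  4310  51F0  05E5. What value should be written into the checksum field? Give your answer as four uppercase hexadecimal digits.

D580

One's-complement addition (fold any carry out of bit 15 back into bit 0):
  0xCF85 + 0xC013 = 0x18F98 → wrap carry → 0x8F99
  0x8F99 + 0x4310 = 0x0D2A9
  0xD2A9 + 0x51F0 = 0x12499 → wrap carry → 0x249A
  0x249A + 0x05E5 = 0x02A7F
One's-complement sum = 0x2A7F.
Checksum = ~0x2A7F & 0xFFFF = 0xD580.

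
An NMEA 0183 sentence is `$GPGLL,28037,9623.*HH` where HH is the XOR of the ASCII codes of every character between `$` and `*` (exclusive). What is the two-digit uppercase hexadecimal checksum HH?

4E

XOR the ASCII codes of the payload characters:
  'G' = 0x47 → acc = 0x47
  'P' = 0x50 → acc = 0x17
  'G' = 0x47 → acc = 0x50
  'L' = 0x4C → acc = 0x1C
  'L' = 0x4C → acc = 0x50
  ',' = 0x2C → acc = 0x7C
  '2' = 0x32 → acc = 0x4E
  '8' = 0x38 → acc = 0x76
  '0' = 0x30 → acc = 0x46
  '3' = 0x33 → acc = 0x75
  '7' = 0x37 → acc = 0x42
  ',' = 0x2C → acc = 0x6E
  '9' = 0x39 → acc = 0x57
  '6' = 0x36 → acc = 0x61
  '2' = 0x32 → acc = 0x53
  '3' = 0x33 → acc = 0x60
  '.' = 0x2E → acc = 0x4E
Checksum = 0x4E.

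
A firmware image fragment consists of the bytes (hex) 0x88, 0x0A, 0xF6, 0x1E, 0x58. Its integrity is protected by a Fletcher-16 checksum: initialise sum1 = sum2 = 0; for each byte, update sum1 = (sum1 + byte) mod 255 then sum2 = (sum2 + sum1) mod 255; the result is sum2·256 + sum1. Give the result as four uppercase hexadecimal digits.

4C00

Running sums (mod 255):
  after byte 0 (0x88): sum1=136, sum2=136
  after byte 1 (0x0A): sum1=146, sum2=27
  after byte 2 (0xF6): sum1=137, sum2=164
  after byte 3 (0x1E): sum1=167, sum2=76
  after byte 4 (0x58): sum1=0, sum2=76
Checksum = sum2·256 + sum1 = 76·256 + 0 = 19456 = 0x4C00.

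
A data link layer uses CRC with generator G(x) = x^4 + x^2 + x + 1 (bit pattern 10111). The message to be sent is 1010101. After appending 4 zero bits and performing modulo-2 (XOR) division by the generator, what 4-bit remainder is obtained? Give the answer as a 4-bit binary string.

Append 4 zeros: 10101010000. Divide by 10111 (XOR where the leading bit is 1):
  pos 0: 10101 XOR 10111 = 00010
  pos 3: 10010 XOR 10111 = 00101
  pos 5: 10100 XOR 10111 = 00011
Remainder (last 4 bits) = 0110. This is the CRC / FCS.

0110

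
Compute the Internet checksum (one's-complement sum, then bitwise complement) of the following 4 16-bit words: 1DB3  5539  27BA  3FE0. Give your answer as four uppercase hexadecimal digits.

2579

One's-complement addition (fold any carry out of bit 15 back into bit 0):
  0x1DB3 + 0x5539 = 0x072EC
  0x72EC + 0x27BA = 0x09AA6
  0x9AA6 + 0x3FE0 = 0x0DA86
One's-complement sum = 0xDA86.
Checksum = ~0xDA86 & 0xFFFF = 0x2579.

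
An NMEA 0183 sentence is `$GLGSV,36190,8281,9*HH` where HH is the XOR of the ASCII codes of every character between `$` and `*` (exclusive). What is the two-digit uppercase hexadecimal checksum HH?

62

XOR the ASCII codes of the payload characters:
  'G' = 0x47 → acc = 0x47
  'L' = 0x4C → acc = 0x0B
  'G' = 0x47 → acc = 0x4C
  'S' = 0x53 → acc = 0x1F
  'V' = 0x56 → acc = 0x49
  ',' = 0x2C → acc = 0x65
  '3' = 0x33 → acc = 0x56
  '6' = 0x36 → acc = 0x60
  '1' = 0x31 → acc = 0x51
  '9' = 0x39 → acc = 0x68
  '0' = 0x30 → acc = 0x58
  ',' = 0x2C → acc = 0x74
  '8' = 0x38 → acc = 0x4C
  '2' = 0x32 → acc = 0x7E
  '8' = 0x38 → acc = 0x46
  '1' = 0x31 → acc = 0x77
  ',' = 0x2C → acc = 0x5B
  '9' = 0x39 → acc = 0x62
Checksum = 0x62.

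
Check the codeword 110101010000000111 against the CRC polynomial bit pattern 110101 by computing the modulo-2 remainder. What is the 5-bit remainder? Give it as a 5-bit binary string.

00000

Modulo-2 division of 110101010000000111 by 110101:
  pos 0: 110101 XOR 110101 = 000000
  pos 7: 100000 XOR 110101 = 010101
  pos 8: 101010 XOR 110101 = 011111
  pos 9: 111110 XOR 110101 = 001011
  pos 11: 101111 XOR 110101 = 011010
  pos 12: 110101 XOR 110101 = 000000
Remainder = 00000 (zero — the frame passes the CRC check).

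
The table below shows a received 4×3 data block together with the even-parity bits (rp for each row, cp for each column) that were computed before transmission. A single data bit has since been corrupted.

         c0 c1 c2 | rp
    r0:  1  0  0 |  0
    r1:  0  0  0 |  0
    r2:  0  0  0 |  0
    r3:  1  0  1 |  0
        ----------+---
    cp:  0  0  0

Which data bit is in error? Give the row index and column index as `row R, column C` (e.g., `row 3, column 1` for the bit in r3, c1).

Recompute each row's even parity and compare to rp:
  r0: data parity 1, sent rp 0 → mismatch
  r1: data parity 0, sent rp 0 → ok
  r2: data parity 0, sent rp 0 → ok
  r3: data parity 0, sent rp 0 → ok
Recompute each column's even parity and compare to cp:
  c0: data parity 0, sent cp 0 → ok
  c1: data parity 0, sent cp 0 → ok
  c2: data parity 1, sent cp 0 → mismatch
Exactly one row (r0) and one column (c2) fail → the flipped bit is at their intersection.

row 0, column 2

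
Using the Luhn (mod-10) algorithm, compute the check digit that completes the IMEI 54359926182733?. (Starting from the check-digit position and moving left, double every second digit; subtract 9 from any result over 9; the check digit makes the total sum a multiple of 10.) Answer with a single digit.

6

Partial digits right→left: 3 3 7 2 8 1 6 2 9 9 5 3 4 5
Double every second digit counting from the check-digit position (so the 1st, 3rd, 5th, ... of the partial from the right).
  doubled (with −9 where >9): 6 5 7 3 9 1 8 → sum 39
  kept as-is: 3 2 1 2 9 3 5 → sum 25
Total = 39 + 25 = 64.
Check digit = (10 − (64 mod 10)) mod 10 = 6.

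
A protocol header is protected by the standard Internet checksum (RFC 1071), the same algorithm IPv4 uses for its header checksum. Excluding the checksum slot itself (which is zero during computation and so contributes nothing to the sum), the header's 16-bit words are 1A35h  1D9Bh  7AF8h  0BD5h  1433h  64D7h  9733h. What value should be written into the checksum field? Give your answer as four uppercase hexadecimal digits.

3124

One's-complement addition (fold any carry out of bit 15 back into bit 0):
  0x1A35 + 0x1D9B = 0x037D0
  0x37D0 + 0x7AF8 = 0x0B2C8
  0xB2C8 + 0x0BD5 = 0x0BE9D
  0xBE9D + 0x1433 = 0x0D2D0
  0xD2D0 + 0x64D7 = 0x137A7 → wrap carry → 0x37A8
  0x37A8 + 0x9733 = 0x0CEDB
One's-complement sum = 0xCEDB.
Checksum = ~0xCEDB & 0xFFFF = 0x3124.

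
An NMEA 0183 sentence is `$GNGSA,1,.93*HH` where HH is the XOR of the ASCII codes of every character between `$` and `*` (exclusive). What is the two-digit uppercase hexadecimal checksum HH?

49

XOR the ASCII codes of the payload characters:
  'G' = 0x47 → acc = 0x47
  'N' = 0x4E → acc = 0x09
  'G' = 0x47 → acc = 0x4E
  'S' = 0x53 → acc = 0x1D
  'A' = 0x41 → acc = 0x5C
  ',' = 0x2C → acc = 0x70
  '1' = 0x31 → acc = 0x41
  ',' = 0x2C → acc = 0x6D
  '.' = 0x2E → acc = 0x43
  '9' = 0x39 → acc = 0x7A
  '3' = 0x33 → acc = 0x49
Checksum = 0x49.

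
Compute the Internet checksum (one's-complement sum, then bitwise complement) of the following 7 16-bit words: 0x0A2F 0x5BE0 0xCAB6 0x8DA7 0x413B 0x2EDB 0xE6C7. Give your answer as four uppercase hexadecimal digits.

EAB3

One's-complement addition (fold any carry out of bit 15 back into bit 0):
  0x0A2F + 0x5BE0 = 0x0660F
  0x660F + 0xCAB6 = 0x130C5 → wrap carry → 0x30C6
  0x30C6 + 0x8DA7 = 0x0BE6D
  0xBE6D + 0x413B = 0x0FFA8
  0xFFA8 + 0x2EDB = 0x12E83 → wrap carry → 0x2E84
  0x2E84 + 0xE6C7 = 0x1154B → wrap carry → 0x154C
One's-complement sum = 0x154C.
Checksum = ~0x154C & 0xFFFF = 0xEAB3.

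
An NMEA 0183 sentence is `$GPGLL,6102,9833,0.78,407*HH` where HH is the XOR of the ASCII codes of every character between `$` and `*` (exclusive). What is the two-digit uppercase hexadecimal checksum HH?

XOR the ASCII codes of the payload characters:
  'G' = 0x47 → acc = 0x47
  'P' = 0x50 → acc = 0x17
  'G' = 0x47 → acc = 0x50
  'L' = 0x4C → acc = 0x1C
  'L' = 0x4C → acc = 0x50
  ',' = 0x2C → acc = 0x7C
  '6' = 0x36 → acc = 0x4A
  '1' = 0x31 → acc = 0x7B
  '0' = 0x30 → acc = 0x4B
  '2' = 0x32 → acc = 0x79
  ',' = 0x2C → acc = 0x55
  '9' = 0x39 → acc = 0x6C
  '8' = 0x38 → acc = 0x54
  '3' = 0x33 → acc = 0x67
  '3' = 0x33 → acc = 0x54
  ',' = 0x2C → acc = 0x78
  '0' = 0x30 → acc = 0x48
  '.' = 0x2E → acc = 0x66
  '7' = 0x37 → acc = 0x51
  '8' = 0x38 → acc = 0x69
  ',' = 0x2C → acc = 0x45
  '4' = 0x34 → acc = 0x71
  '0' = 0x30 → acc = 0x41
  '7' = 0x37 → acc = 0x76
Checksum = 0x76.

76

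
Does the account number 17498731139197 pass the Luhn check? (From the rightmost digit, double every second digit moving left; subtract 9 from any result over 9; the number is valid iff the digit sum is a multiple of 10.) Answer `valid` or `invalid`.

invalid

From the right, keep odd positions and double even positions (subtract 9 from any doubled value over 9):
  doubled (positions 2,4,...): 9 9 2 6 7 8 2 → sum 43
  kept (positions 1,3,...): 7 1 3 1 7 9 7 → sum 35
Total = 78.
78 mod 10 = 8, so the number is invalid.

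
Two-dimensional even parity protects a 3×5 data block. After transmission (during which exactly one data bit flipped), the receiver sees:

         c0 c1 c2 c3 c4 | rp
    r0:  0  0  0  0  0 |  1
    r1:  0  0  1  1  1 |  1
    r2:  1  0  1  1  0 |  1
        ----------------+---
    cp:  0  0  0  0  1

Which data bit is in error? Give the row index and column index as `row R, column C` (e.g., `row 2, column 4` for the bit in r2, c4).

Recompute each row's even parity and compare to rp:
  r0: data parity 0, sent rp 1 → mismatch
  r1: data parity 1, sent rp 1 → ok
  r2: data parity 1, sent rp 1 → ok
Recompute each column's even parity and compare to cp:
  c0: data parity 1, sent cp 0 → mismatch
  c1: data parity 0, sent cp 0 → ok
  c2: data parity 0, sent cp 0 → ok
  c3: data parity 0, sent cp 0 → ok
  c4: data parity 1, sent cp 1 → ok
Exactly one row (r0) and one column (c0) fail → the flipped bit is at their intersection.

row 0, column 0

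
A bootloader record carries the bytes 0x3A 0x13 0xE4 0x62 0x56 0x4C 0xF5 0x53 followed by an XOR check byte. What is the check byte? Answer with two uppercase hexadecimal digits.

13

XOR the bytes together:
  start with 0x3A
  0x3A ⊕ 0x13 = 0x29
  0x29 ⊕ 0xE4 = 0xCD
  0xCD ⊕ 0x62 = 0xAF
  0xAF ⊕ 0x56 = 0xF9
  0xF9 ⊕ 0x4C = 0xB5
  0xB5 ⊕ 0xF5 = 0x40
  0x40 ⊕ 0x53 = 0x13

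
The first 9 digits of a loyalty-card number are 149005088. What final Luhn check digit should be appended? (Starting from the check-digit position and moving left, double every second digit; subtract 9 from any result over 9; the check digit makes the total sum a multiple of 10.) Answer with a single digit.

Partial digits right→left: 8 8 0 5 0 0 9 4 1
Double every second digit counting from the check-digit position (so the 1st, 3rd, 5th, ... of the partial from the right).
  doubled (with −9 where >9): 7 0 0 9 2 → sum 18
  kept as-is: 8 5 0 4 → sum 17
Total = 18 + 17 = 35.
Check digit = (10 − (35 mod 10)) mod 10 = 5.

5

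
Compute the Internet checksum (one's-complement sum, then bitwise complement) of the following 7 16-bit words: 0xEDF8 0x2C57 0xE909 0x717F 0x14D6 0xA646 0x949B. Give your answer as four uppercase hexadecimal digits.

One's-complement addition (fold any carry out of bit 15 back into bit 0):
  0xEDF8 + 0x2C57 = 0x11A4F → wrap carry → 0x1A50
  0x1A50 + 0xE909 = 0x10359 → wrap carry → 0x035A
  0x035A + 0x717F = 0x074D9
  0x74D9 + 0x14D6 = 0x089AF
  0x89AF + 0xA646 = 0x12FF5 → wrap carry → 0x2FF6
  0x2FF6 + 0x949B = 0x0C491
One's-complement sum = 0xC491.
Checksum = ~0xC491 & 0xFFFF = 0x3B6E.

3B6E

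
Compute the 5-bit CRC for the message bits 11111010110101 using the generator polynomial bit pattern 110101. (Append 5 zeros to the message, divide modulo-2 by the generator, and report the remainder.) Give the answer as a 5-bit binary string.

Append 5 zeros: 1111101011010100000. Divide by 110101 (XOR where the leading bit is 1):
  pos 0: 111110 XOR 110101 = 001011
  pos 2: 101110 XOR 110101 = 011011
  pos 3: 110111 XOR 110101 = 000010
  pos 7: 101010 XOR 110101 = 011111
  pos 8: 111111 XOR 110101 = 001010
  pos 10: 101000 XOR 110101 = 011101
  pos 11: 111010 XOR 110101 = 001111
  pos 13: 111100 XOR 110101 = 001001
Remainder (last 5 bits) = 01001. This is the CRC / FCS.

01001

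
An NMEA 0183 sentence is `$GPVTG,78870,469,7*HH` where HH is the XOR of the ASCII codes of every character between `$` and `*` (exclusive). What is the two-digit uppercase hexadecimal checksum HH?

XOR the ASCII codes of the payload characters:
  'G' = 0x47 → acc = 0x47
  'P' = 0x50 → acc = 0x17
  'V' = 0x56 → acc = 0x41
  'T' = 0x54 → acc = 0x15
  'G' = 0x47 → acc = 0x52
  ',' = 0x2C → acc = 0x7E
  '7' = 0x37 → acc = 0x49
  '8' = 0x38 → acc = 0x71
  '8' = 0x38 → acc = 0x49
  '7' = 0x37 → acc = 0x7E
  '0' = 0x30 → acc = 0x4E
  ',' = 0x2C → acc = 0x62
  '4' = 0x34 → acc = 0x56
  '6' = 0x36 → acc = 0x60
  '9' = 0x39 → acc = 0x59
  ',' = 0x2C → acc = 0x75
  '7' = 0x37 → acc = 0x42
Checksum = 0x42.

42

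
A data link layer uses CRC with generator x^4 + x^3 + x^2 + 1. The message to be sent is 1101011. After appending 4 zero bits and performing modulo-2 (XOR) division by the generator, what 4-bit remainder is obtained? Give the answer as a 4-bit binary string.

0111

Append 4 zeros: 11010110000. Divide by 11101 (XOR where the leading bit is 1):
  pos 0: 11010 XOR 11101 = 00111
  pos 2: 11111 XOR 11101 = 00010
  pos 5: 10000 XOR 11101 = 01101
  pos 6: 11010 XOR 11101 = 00111
Remainder (last 4 bits) = 0111. This is the CRC / FCS.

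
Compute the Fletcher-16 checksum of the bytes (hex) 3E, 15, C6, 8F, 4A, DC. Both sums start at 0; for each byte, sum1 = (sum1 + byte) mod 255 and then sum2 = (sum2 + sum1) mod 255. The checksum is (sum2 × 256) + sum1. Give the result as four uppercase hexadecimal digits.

Running sums (mod 255):
  after byte 0 (3E): sum1=62, sum2=62
  after byte 1 (15): sum1=83, sum2=145
  after byte 2 (C6): sum1=26, sum2=171
  after byte 3 (8F): sum1=169, sum2=85
  after byte 4 (4A): sum1=243, sum2=73
  after byte 5 (DC): sum1=208, sum2=26
Checksum = sum2·256 + sum1 = 26·256 + 208 = 6864 = 0x1AD0.

1AD0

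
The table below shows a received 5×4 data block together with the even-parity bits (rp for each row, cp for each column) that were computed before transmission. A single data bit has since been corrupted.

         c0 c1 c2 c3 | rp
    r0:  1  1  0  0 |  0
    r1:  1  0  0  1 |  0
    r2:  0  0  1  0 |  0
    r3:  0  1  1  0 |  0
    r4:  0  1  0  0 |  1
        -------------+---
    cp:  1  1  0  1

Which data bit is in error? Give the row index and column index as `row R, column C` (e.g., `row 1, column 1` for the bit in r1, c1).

Recompute each row's even parity and compare to rp:
  r0: data parity 0, sent rp 0 → ok
  r1: data parity 0, sent rp 0 → ok
  r2: data parity 1, sent rp 0 → mismatch
  r3: data parity 0, sent rp 0 → ok
  r4: data parity 1, sent rp 1 → ok
Recompute each column's even parity and compare to cp:
  c0: data parity 0, sent cp 1 → mismatch
  c1: data parity 1, sent cp 1 → ok
  c2: data parity 0, sent cp 0 → ok
  c3: data parity 1, sent cp 1 → ok
Exactly one row (r2) and one column (c0) fail → the flipped bit is at their intersection.

row 2, column 0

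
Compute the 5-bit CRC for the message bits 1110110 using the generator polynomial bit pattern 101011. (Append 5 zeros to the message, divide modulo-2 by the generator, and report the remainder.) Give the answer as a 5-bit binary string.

10011

Append 5 zeros: 111011000000. Divide by 101011 (XOR where the leading bit is 1):
  pos 0: 111011 XOR 101011 = 010000
  pos 1: 100000 XOR 101011 = 001011
  pos 3: 101100 XOR 101011 = 000111
  pos 6: 111000 XOR 101011 = 010011
Remainder (last 5 bits) = 10011. This is the CRC / FCS.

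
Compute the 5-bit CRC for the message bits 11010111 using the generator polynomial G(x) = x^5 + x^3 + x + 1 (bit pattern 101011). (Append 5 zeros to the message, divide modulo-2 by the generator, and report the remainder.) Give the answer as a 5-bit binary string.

Append 5 zeros: 1101011100000. Divide by 101011 (XOR where the leading bit is 1):
  pos 0: 110101 XOR 101011 = 011110
  pos 1: 111101 XOR 101011 = 010110
  pos 2: 101101 XOR 101011 = 000110
  pos 5: 110000 XOR 101011 = 011011
  pos 6: 110110 XOR 101011 = 011101
  pos 7: 111010 XOR 101011 = 010001
Remainder (last 5 bits) = 10001. This is the CRC / FCS.

10001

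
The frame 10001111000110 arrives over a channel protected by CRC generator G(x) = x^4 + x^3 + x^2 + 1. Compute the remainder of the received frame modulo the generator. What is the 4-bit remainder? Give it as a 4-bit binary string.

Modulo-2 division of 10001111000110 by 11101:
  pos 0: 10001 XOR 11101 = 01100
  pos 1: 11001 XOR 11101 = 00100
  pos 3: 10011 XOR 11101 = 01110
  pos 4: 11100 XOR 11101 = 00001
  pos 8: 10011 XOR 11101 = 01110
  pos 9: 11100 XOR 11101 = 00001
Remainder = 0001 (nonzero — an error is detected).

0001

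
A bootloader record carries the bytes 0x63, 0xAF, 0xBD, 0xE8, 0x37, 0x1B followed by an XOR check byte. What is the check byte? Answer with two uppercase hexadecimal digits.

B5

XOR the bytes together:
  start with 0x63
  0x63 ⊕ 0xAF = 0xCC
  0xCC ⊕ 0xBD = 0x71
  0x71 ⊕ 0xE8 = 0x99
  0x99 ⊕ 0x37 = 0xAE
  0xAE ⊕ 0x1B = 0xB5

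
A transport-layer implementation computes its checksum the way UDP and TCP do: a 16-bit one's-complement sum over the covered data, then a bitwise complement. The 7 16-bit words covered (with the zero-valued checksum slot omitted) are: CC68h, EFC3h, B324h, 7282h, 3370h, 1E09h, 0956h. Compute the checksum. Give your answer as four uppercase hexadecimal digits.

C35C

One's-complement addition (fold any carry out of bit 15 back into bit 0):
  0xCC68 + 0xEFC3 = 0x1BC2B → wrap carry → 0xBC2C
  0xBC2C + 0xB324 = 0x16F50 → wrap carry → 0x6F51
  0x6F51 + 0x7282 = 0x0E1D3
  0xE1D3 + 0x3370 = 0x11543 → wrap carry → 0x1544
  0x1544 + 0x1E09 = 0x0334D
  0x334D + 0x0956 = 0x03CA3
One's-complement sum = 0x3CA3.
Checksum = ~0x3CA3 & 0xFFFF = 0xC35C.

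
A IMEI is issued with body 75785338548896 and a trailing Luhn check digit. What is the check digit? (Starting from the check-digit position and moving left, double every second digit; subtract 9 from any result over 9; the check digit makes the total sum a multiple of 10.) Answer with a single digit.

7

Partial digits right→left: 6 9 8 8 4 5 8 3 3 5 8 7 5 7
Double every second digit counting from the check-digit position (so the 1st, 3rd, 5th, ... of the partial from the right).
  doubled (with −9 where >9): 3 7 8 7 6 7 1 → sum 39
  kept as-is: 9 8 5 3 5 7 7 → sum 44
Total = 39 + 44 = 83.
Check digit = (10 − (83 mod 10)) mod 10 = 7.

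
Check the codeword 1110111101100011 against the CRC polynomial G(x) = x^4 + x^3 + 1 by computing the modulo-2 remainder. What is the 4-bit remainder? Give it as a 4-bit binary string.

Modulo-2 division of 1110111101100011 by 11001:
  pos 0: 11101 XOR 11001 = 00100
  pos 2: 10011 XOR 11001 = 01010
  pos 3: 10101 XOR 11001 = 01100
  pos 4: 11000 XOR 11001 = 00001
  pos 8: 11100 XOR 11001 = 00101
  pos 10: 10101 XOR 11001 = 01100
  pos 11: 11001 XOR 11001 = 00000
Remainder = 0000 (zero — the frame passes the CRC check).

0000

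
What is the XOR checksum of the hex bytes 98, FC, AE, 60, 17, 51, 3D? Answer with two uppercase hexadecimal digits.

D1

XOR the bytes together:
  start with 0x98
  0x98 ⊕ 0xFC = 0x64
  0x64 ⊕ 0xAE = 0xCA
  0xCA ⊕ 0x60 = 0xAA
  0xAA ⊕ 0x17 = 0xBD
  0xBD ⊕ 0x51 = 0xEC
  0xEC ⊕ 0x3D = 0xD1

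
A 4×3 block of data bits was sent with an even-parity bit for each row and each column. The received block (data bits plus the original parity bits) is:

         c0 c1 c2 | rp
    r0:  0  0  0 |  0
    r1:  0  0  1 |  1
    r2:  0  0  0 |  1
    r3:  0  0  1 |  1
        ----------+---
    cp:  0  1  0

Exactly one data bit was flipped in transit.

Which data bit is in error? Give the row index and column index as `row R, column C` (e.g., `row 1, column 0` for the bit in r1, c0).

Recompute each row's even parity and compare to rp:
  r0: data parity 0, sent rp 0 → ok
  r1: data parity 1, sent rp 1 → ok
  r2: data parity 0, sent rp 1 → mismatch
  r3: data parity 1, sent rp 1 → ok
Recompute each column's even parity and compare to cp:
  c0: data parity 0, sent cp 0 → ok
  c1: data parity 0, sent cp 1 → mismatch
  c2: data parity 0, sent cp 0 → ok
Exactly one row (r2) and one column (c1) fail → the flipped bit is at their intersection.

row 2, column 1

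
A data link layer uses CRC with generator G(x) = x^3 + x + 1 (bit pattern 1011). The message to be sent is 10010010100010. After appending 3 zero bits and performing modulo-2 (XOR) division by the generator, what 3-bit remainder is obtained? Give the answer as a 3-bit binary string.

110

Append 3 zeros: 10010010100010000. Divide by 1011 (XOR where the leading bit is 1):
  pos 0: 1001 XOR 1011 = 0010
  pos 2: 1000 XOR 1011 = 0011
  pos 4: 1110 XOR 1011 = 0101
  pos 5: 1011 XOR 1011 = 0000
  pos 12: 1000 XOR 1011 = 0011
Remainder (last 3 bits) = 110. This is the CRC / FCS.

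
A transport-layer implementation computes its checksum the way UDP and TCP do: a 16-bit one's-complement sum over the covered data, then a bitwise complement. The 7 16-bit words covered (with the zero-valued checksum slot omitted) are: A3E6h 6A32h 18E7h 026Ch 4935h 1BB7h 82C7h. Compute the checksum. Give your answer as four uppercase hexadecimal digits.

EEDF

One's-complement addition (fold any carry out of bit 15 back into bit 0):
  0xA3E6 + 0x6A32 = 0x10E18 → wrap carry → 0x0E19
  0x0E19 + 0x18E7 = 0x02700
  0x2700 + 0x026C = 0x0296C
  0x296C + 0x4935 = 0x072A1
  0x72A1 + 0x1BB7 = 0x08E58
  0x8E58 + 0x82C7 = 0x1111F → wrap carry → 0x1120
One's-complement sum = 0x1120.
Checksum = ~0x1120 & 0xFFFF = 0xEEDF.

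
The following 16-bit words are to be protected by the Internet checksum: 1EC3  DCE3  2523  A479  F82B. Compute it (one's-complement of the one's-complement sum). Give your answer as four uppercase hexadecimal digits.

One's-complement addition (fold any carry out of bit 15 back into bit 0):
  0x1EC3 + 0xDCE3 = 0x0FBA6
  0xFBA6 + 0x2523 = 0x120C9 → wrap carry → 0x20CA
  0x20CA + 0xA479 = 0x0C543
  0xC543 + 0xF82B = 0x1BD6E → wrap carry → 0xBD6F
One's-complement sum = 0xBD6F.
Checksum = ~0xBD6F & 0xFFFF = 0x4290.

4290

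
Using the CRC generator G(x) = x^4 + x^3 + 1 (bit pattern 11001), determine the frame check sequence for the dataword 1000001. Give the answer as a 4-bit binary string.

Append 4 zeros: 10000010000. Divide by 11001 (XOR where the leading bit is 1):
  pos 0: 10000 XOR 11001 = 01001
  pos 1: 10010 XOR 11001 = 01011
  pos 2: 10111 XOR 11001 = 01110
  pos 3: 11100 XOR 11001 = 00101
  pos 5: 10100 XOR 11001 = 01101
  pos 6: 11010 XOR 11001 = 00011
Remainder (last 4 bits) = 0011. This is the CRC / FCS.

0011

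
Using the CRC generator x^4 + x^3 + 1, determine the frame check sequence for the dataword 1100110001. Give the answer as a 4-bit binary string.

Append 4 zeros: 11001100010000. Divide by 11001 (XOR where the leading bit is 1):
  pos 0: 11001 XOR 11001 = 00000
  pos 5: 10001 XOR 11001 = 01000
  pos 6: 10000 XOR 11001 = 01001
  pos 7: 10010 XOR 11001 = 01011
  pos 8: 10110 XOR 11001 = 01111
  pos 9: 11110 XOR 11001 = 00111
Remainder (last 4 bits) = 0111. This is the CRC / FCS.

0111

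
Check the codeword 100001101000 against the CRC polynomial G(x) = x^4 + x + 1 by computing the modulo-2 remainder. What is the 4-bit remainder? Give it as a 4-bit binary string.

Modulo-2 division of 100001101000 by 10011:
  pos 0: 10000 XOR 10011 = 00011
  pos 3: 11110 XOR 10011 = 01101
  pos 4: 11011 XOR 10011 = 01000
  pos 5: 10000 XOR 10011 = 00011
Remainder = 1100 (nonzero — an error is detected).

1100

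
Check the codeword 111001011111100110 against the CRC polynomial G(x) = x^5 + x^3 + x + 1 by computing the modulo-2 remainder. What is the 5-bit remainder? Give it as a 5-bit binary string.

00000

Modulo-2 division of 111001011111100110 by 101011:
  pos 0: 111001 XOR 101011 = 010010
  pos 1: 100100 XOR 101011 = 001111
  pos 3: 111111 XOR 101011 = 010100
  pos 4: 101001 XOR 101011 = 000010
  pos 8: 101110 XOR 101011 = 000101
  pos 11: 101011 XOR 101011 = 000000
Remainder = 00000 (zero — the frame passes the CRC check).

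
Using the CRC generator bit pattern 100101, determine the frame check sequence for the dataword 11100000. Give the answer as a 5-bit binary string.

Append 5 zeros: 1110000000000. Divide by 100101 (XOR where the leading bit is 1):
  pos 0: 111000 XOR 100101 = 011101
  pos 1: 111010 XOR 100101 = 011111
  pos 2: 111110 XOR 100101 = 011011
  pos 3: 110110 XOR 100101 = 010011
  pos 4: 100110 XOR 100101 = 000011
Remainder (last 5 bits) = 11000. This is the CRC / FCS.

11000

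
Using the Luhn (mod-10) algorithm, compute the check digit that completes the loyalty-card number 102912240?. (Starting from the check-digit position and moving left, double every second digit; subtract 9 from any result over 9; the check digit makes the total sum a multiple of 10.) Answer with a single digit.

3

Partial digits right→left: 0 4 2 2 1 9 2 0 1
Double every second digit counting from the check-digit position (so the 1st, 3rd, 5th, ... of the partial from the right).
  doubled (with −9 where >9): 0 4 2 4 2 → sum 12
  kept as-is: 4 2 9 0 → sum 15
Total = 12 + 15 = 27.
Check digit = (10 − (27 mod 10)) mod 10 = 3.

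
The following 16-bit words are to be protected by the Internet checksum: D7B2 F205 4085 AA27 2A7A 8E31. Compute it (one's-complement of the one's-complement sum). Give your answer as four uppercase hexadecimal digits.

One's-complement addition (fold any carry out of bit 15 back into bit 0):
  0xD7B2 + 0xF205 = 0x1C9B7 → wrap carry → 0xC9B8
  0xC9B8 + 0x4085 = 0x10A3D → wrap carry → 0x0A3E
  0x0A3E + 0xAA27 = 0x0B465
  0xB465 + 0x2A7A = 0x0DEDF
  0xDEDF + 0x8E31 = 0x16D10 → wrap carry → 0x6D11
One's-complement sum = 0x6D11.
Checksum = ~0x6D11 & 0xFFFF = 0x92EE.

92EE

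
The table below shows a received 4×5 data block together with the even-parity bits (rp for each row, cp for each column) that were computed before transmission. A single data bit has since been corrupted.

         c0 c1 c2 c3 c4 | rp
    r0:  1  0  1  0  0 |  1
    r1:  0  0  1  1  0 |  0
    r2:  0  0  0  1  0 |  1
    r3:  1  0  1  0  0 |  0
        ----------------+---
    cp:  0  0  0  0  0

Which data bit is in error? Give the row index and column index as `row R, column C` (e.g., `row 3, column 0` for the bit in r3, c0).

row 0, column 2

Recompute each row's even parity and compare to rp:
  r0: data parity 0, sent rp 1 → mismatch
  r1: data parity 0, sent rp 0 → ok
  r2: data parity 1, sent rp 1 → ok
  r3: data parity 0, sent rp 0 → ok
Recompute each column's even parity and compare to cp:
  c0: data parity 0, sent cp 0 → ok
  c1: data parity 0, sent cp 0 → ok
  c2: data parity 1, sent cp 0 → mismatch
  c3: data parity 0, sent cp 0 → ok
  c4: data parity 0, sent cp 0 → ok
Exactly one row (r0) and one column (c2) fail → the flipped bit is at their intersection.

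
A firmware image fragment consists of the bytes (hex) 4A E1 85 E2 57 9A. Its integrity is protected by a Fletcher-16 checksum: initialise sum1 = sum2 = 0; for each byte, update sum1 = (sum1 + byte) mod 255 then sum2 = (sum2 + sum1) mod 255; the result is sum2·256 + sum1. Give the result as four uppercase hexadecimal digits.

Running sums (mod 255):
  after byte 0 (4A): sum1=74, sum2=74
  after byte 1 (E1): sum1=44, sum2=118
  after byte 2 (85): sum1=177, sum2=40
  after byte 3 (E2): sum1=148, sum2=188
  after byte 4 (57): sum1=235, sum2=168
  after byte 5 (9A): sum1=134, sum2=47
Checksum = sum2·256 + sum1 = 47·256 + 134 = 12166 = 0x2F86.

2F86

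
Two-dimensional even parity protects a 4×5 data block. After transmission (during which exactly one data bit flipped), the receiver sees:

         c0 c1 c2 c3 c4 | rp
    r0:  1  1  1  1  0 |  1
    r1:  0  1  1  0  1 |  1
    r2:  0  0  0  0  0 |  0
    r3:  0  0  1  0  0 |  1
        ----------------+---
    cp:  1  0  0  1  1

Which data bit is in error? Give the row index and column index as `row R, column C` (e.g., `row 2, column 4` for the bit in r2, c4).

Recompute each row's even parity and compare to rp:
  r0: data parity 0, sent rp 1 → mismatch
  r1: data parity 1, sent rp 1 → ok
  r2: data parity 0, sent rp 0 → ok
  r3: data parity 1, sent rp 1 → ok
Recompute each column's even parity and compare to cp:
  c0: data parity 1, sent cp 1 → ok
  c1: data parity 0, sent cp 0 → ok
  c2: data parity 1, sent cp 0 → mismatch
  c3: data parity 1, sent cp 1 → ok
  c4: data parity 1, sent cp 1 → ok
Exactly one row (r0) and one column (c2) fail → the flipped bit is at their intersection.

row 0, column 2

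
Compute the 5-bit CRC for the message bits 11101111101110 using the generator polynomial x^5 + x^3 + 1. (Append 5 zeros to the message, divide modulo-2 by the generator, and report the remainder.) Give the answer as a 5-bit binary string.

11100

Append 5 zeros: 1110111110111000000. Divide by 101001 (XOR where the leading bit is 1):
  pos 0: 111011 XOR 101001 = 010010
  pos 1: 100101 XOR 101001 = 001100
  pos 3: 110011 XOR 101001 = 011010
  pos 4: 110100 XOR 101001 = 011101
  pos 5: 111011 XOR 101001 = 010010
  pos 6: 100101 XOR 101001 = 001100
  pos 8: 110010 XOR 101001 = 011011
  pos 9: 110110 XOR 101001 = 011111
  pos 10: 111110 XOR 101001 = 010111
  pos 11: 101110 XOR 101001 = 000111
Remainder (last 5 bits) = 11100. This is the CRC / FCS.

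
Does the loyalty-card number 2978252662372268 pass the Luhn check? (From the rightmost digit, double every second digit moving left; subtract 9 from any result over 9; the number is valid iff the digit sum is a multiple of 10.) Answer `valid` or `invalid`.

valid

From the right, keep odd positions and double even positions (subtract 9 from any doubled value over 9):
  doubled (positions 2,4,...): 3 4 6 3 4 4 5 4 → sum 33
  kept (positions 1,3,...): 8 2 7 2 6 5 8 9 → sum 47
Total = 80.
80 mod 10 = 0, so the number is valid.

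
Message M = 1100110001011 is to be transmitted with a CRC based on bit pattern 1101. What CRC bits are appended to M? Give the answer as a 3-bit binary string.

Append 3 zeros: 1100110001011000. Divide by 1101 (XOR where the leading bit is 1):
  pos 0: 1100 XOR 1101 = 0001
  pos 3: 1110 XOR 1101 = 0011
  pos 5: 1100 XOR 1101 = 0001
  pos 8: 1101 XOR 1101 = 0000
  pos 12: 1000 XOR 1101 = 0101
Remainder (last 3 bits) = 101. This is the CRC / FCS.

101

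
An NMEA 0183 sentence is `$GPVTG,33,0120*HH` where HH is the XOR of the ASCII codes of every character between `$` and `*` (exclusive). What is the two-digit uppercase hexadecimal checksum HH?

51

XOR the ASCII codes of the payload characters:
  'G' = 0x47 → acc = 0x47
  'P' = 0x50 → acc = 0x17
  'V' = 0x56 → acc = 0x41
  'T' = 0x54 → acc = 0x15
  'G' = 0x47 → acc = 0x52
  ',' = 0x2C → acc = 0x7E
  '3' = 0x33 → acc = 0x4D
  '3' = 0x33 → acc = 0x7E
  ',' = 0x2C → acc = 0x52
  '0' = 0x30 → acc = 0x62
  '1' = 0x31 → acc = 0x53
  '2' = 0x32 → acc = 0x61
  '0' = 0x30 → acc = 0x51
Checksum = 0x51.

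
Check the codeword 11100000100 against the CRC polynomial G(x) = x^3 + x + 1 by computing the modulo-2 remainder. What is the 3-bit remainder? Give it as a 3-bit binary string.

Modulo-2 division of 11100000100 by 1011:
  pos 0: 1110 XOR 1011 = 0101
  pos 1: 1010 XOR 1011 = 0001
  pos 4: 1000 XOR 1011 = 0011
  pos 6: 1110 XOR 1011 = 0101
  pos 7: 1010 XOR 1011 = 0001
Remainder = 001 (nonzero — an error is detected).

001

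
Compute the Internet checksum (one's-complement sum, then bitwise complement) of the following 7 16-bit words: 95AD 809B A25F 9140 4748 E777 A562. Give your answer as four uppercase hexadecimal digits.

E1F3

One's-complement addition (fold any carry out of bit 15 back into bit 0):
  0x95AD + 0x809B = 0x11648 → wrap carry → 0x1649
  0x1649 + 0xA25F = 0x0B8A8
  0xB8A8 + 0x9140 = 0x149E8 → wrap carry → 0x49E9
  0x49E9 + 0x4748 = 0x09131
  0x9131 + 0xE777 = 0x178A8 → wrap carry → 0x78A9
  0x78A9 + 0xA562 = 0x11E0B → wrap carry → 0x1E0C
One's-complement sum = 0x1E0C.
Checksum = ~0x1E0C & 0xFFFF = 0xE1F3.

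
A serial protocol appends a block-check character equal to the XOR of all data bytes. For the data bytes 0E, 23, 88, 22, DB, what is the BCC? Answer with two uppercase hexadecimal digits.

5C

XOR the bytes together:
  start with 0x0E
  0x0E ⊕ 0x23 = 0x2D
  0x2D ⊕ 0x88 = 0xA5
  0xA5 ⊕ 0x22 = 0x87
  0x87 ⊕ 0xDB = 0x5C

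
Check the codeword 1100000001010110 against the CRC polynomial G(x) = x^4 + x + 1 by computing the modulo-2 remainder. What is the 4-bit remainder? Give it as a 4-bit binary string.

Modulo-2 division of 1100000001010110 by 10011:
  pos 0: 11000 XOR 10011 = 01011
  pos 1: 10110 XOR 10011 = 00101
  pos 3: 10100 XOR 10011 = 00111
  pos 5: 11101 XOR 10011 = 01110
  pos 6: 11100 XOR 10011 = 01111
  pos 7: 11111 XOR 10011 = 01100
  pos 8: 11000 XOR 10011 = 01011
  pos 9: 10111 XOR 10011 = 00100
  pos 11: 10010 XOR 10011 = 00001
Remainder = 0001 (nonzero — an error is detected).

0001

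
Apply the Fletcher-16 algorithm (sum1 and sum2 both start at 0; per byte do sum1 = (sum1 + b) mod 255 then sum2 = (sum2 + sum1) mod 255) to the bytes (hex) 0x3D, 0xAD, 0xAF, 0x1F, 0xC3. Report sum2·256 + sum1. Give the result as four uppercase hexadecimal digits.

F97D

Running sums (mod 255):
  after byte 0 (0x3D): sum1=61, sum2=61
  after byte 1 (0xAD): sum1=234, sum2=40
  after byte 2 (0xAF): sum1=154, sum2=194
  after byte 3 (0x1F): sum1=185, sum2=124
  after byte 4 (0xC3): sum1=125, sum2=249
Checksum = sum2·256 + sum1 = 249·256 + 125 = 63869 = 0xF97D.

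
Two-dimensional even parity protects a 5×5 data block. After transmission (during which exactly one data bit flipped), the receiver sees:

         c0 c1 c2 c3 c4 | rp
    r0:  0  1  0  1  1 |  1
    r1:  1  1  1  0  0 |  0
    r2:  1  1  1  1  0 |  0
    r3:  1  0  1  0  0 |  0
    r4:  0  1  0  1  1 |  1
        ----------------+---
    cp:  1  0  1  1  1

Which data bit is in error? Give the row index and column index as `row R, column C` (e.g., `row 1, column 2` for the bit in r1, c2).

row 1, column 4

Recompute each row's even parity and compare to rp:
  r0: data parity 1, sent rp 1 → ok
  r1: data parity 1, sent rp 0 → mismatch
  r2: data parity 0, sent rp 0 → ok
  r3: data parity 0, sent rp 0 → ok
  r4: data parity 1, sent rp 1 → ok
Recompute each column's even parity and compare to cp:
  c0: data parity 1, sent cp 1 → ok
  c1: data parity 0, sent cp 0 → ok
  c2: data parity 1, sent cp 1 → ok
  c3: data parity 1, sent cp 1 → ok
  c4: data parity 0, sent cp 1 → mismatch
Exactly one row (r1) and one column (c4) fail → the flipped bit is at their intersection.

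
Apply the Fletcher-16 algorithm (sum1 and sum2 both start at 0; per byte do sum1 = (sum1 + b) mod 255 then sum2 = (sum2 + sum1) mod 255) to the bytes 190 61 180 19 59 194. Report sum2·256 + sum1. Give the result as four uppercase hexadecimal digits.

EFC1

Running sums (mod 255):
  after byte 0 (190): sum1=190, sum2=190
  after byte 1 (61): sum1=251, sum2=186
  after byte 2 (180): sum1=176, sum2=107
  after byte 3 (19): sum1=195, sum2=47
  after byte 4 (59): sum1=254, sum2=46
  after byte 5 (194): sum1=193, sum2=239
Checksum = sum2·256 + sum1 = 239·256 + 193 = 61377 = 0xEFC1.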